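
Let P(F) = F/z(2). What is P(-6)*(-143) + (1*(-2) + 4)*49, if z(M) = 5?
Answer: 1348/5 ≈ 269.60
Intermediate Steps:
P(F) = F/5
P(-6)*(-143) + (1*(-2) + 4)*49 = ((1/5)*(-6))*(-143) + (1*(-2) + 4)*49 = -6/5*(-143) + (-2 + 4)*49 = 858/5 + 2*49 = 858/5 + 98 = 1348/5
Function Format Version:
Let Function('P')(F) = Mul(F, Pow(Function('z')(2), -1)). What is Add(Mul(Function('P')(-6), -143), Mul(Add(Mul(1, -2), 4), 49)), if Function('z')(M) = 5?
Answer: Rational(1348, 5) ≈ 269.60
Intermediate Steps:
Function('P')(F) = Mul(Rational(1, 5), F) (Function('P')(F) = Mul(F, Pow(5, -1)) = Mul(F, Rational(1, 5)) = Mul(Rational(1, 5), F))
Add(Mul(Function('P')(-6), -143), Mul(Add(Mul(1, -2), 4), 49)) = Add(Mul(Mul(Rational(1, 5), -6), -143), Mul(Add(Mul(1, -2), 4), 49)) = Add(Mul(Rational(-6, 5), -143), Mul(Add(-2, 4), 49)) = Add(Rational(858, 5), Mul(2, 49)) = Add(Rational(858, 5), 98) = Rational(1348, 5)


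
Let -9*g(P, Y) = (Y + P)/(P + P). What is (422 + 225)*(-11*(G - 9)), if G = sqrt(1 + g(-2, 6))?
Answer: 64053 - 7117*sqrt(10)/3 ≈ 56551.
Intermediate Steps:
g(P, Y) = -(P + Y)/(18*P) (g(P, Y) = -(Y + P)/(9*(P + P)) = -(P + Y)/(9*(2*P)) = -(P + Y)*1/(2*P)/9 = -(P + Y)/(18*P))
G = sqrt(10)/3 (G = sqrt(1 + (1/18)*(-1*(-2) - 1*6)/(-2)) = sqrt(1 + (1/18)*(-1/2)*(2 - 6)) = sqrt(1 + (1/18)*(-1/2)*(-4)) = sqrt(1 + 1/9) = sqrt(10/9) = sqrt(10)/3 ≈ 1.0541)
(422 + 225)*(-11*(G - 9)) = (422 + 225)*(-11*(sqrt(10)/3 - 9)) = 647*(-11*(-9 + sqrt(10)/3)) = 647*(99 - 11*sqrt(10)/3) = 64053 - 7117*sqrt(10)/3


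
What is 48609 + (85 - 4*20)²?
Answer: 48634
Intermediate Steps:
48609 + (85 - 4*20)² = 48609 + (85 - 80)² = 48609 + 5² = 48609 + 25 = 48634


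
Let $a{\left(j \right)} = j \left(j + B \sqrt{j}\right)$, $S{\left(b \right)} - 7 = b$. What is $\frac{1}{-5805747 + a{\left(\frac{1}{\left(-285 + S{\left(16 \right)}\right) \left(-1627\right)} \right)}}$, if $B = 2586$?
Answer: $- \frac{191696190965655371421346983596}{1112939585610280774608408616838565937} - \frac{469900826674536 \sqrt{426274}}{1112939585610280774608408616838565937} \approx -1.7224 \cdot 10^{-7}$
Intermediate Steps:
$S{\left(b \right)} = 7 + b$
$a{\left(j \right)} = j \left(j + 2586 \sqrt{j}\right)$
$\frac{1}{-5805747 + a{\left(\frac{1}{\left(-285 + S{\left(16 \right)}\right) \left(-1627\right)} \right)}} = \frac{1}{-5805747 + \left(\left(\frac{1}{\left(-285 + \left(7 + 16\right)\right) \left(-1627\right)}\right)^{2} + 2586 \left(\frac{1}{\left(-285 + \left(7 + 16\right)\right) \left(-1627\right)}\right)^{\frac{3}{2}}\right)} = \frac{1}{-5805747 + \left(\left(\frac{1}{-285 + 23} \left(- \frac{1}{1627}\right)\right)^{2} + 2586 \left(\frac{1}{-285 + 23} \left(- \frac{1}{1627}\right)\right)^{\frac{3}{2}}\right)} = \frac{1}{-5805747 + \left(\left(\frac{1}{-262} \left(- \frac{1}{1627}\right)\right)^{2} + 2586 \left(\frac{1}{-262} \left(- \frac{1}{1627}\right)\right)^{\frac{3}{2}}\right)} = \frac{1}{-5805747 + \left(\left(\left(- \frac{1}{262}\right) \left(- \frac{1}{1627}\right)\right)^{2} + 2586 \left(\left(- \frac{1}{262}\right) \left(- \frac{1}{1627}\right)\right)^{\frac{3}{2}}\right)} = \frac{1}{-5805747 + \left(\left(\frac{1}{426274}\right)^{2} + \frac{2586}{426274 \sqrt{426274}}\right)} = \frac{1}{-5805747 + \left(\frac{1}{181709523076} + 2586 \frac{\sqrt{426274}}{181709523076}\right)} = \frac{1}{-5805747 + \left(\frac{1}{181709523076} + \frac{1293 \sqrt{426274}}{90854761538}\right)} = \frac{1}{- \frac{1054959518469917771}{181709523076} + \frac{1293 \sqrt{426274}}{90854761538}}$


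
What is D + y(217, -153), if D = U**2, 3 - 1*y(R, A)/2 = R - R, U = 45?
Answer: 2031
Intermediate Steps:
y(R, A) = 6 (y(R, A) = 6 - 2*(R - R) = 6 - 2*0 = 6 + 0 = 6)
D = 2025 (D = 45**2 = 2025)
D + y(217, -153) = 2025 + 6 = 2031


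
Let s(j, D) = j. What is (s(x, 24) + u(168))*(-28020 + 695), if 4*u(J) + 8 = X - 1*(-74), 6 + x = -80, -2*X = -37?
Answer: 14181675/8 ≈ 1.7727e+6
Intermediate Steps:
X = 37/2 (X = -½*(-37) = 37/2 ≈ 18.500)
x = -86 (x = -6 - 80 = -86)
u(J) = 169/8 (u(J) = -2 + (37/2 - 1*(-74))/4 = -2 + (37/2 + 74)/4 = -2 + (¼)*(185/2) = -2 + 185/8 = 169/8)
(s(x, 24) + u(168))*(-28020 + 695) = (-86 + 169/8)*(-28020 + 695) = -519/8*(-27325) = 14181675/8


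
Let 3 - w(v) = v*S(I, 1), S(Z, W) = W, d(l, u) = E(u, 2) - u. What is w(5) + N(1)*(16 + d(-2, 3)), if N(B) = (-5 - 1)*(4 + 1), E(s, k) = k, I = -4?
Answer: -452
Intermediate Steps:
N(B) = -30 (N(B) = -6*5 = -30)
d(l, u) = 2 - u
w(v) = 3 - v
w(5) + N(1)*(16 + d(-2, 3)) = (3 - 1*5) - 30*(16 + (2 - 1*3)) = (3 - 5) - 30*(16 + (2 - 3)) = -2 - 30*(16 - 1) = -2 - 30*15 = -2 - 450 = -452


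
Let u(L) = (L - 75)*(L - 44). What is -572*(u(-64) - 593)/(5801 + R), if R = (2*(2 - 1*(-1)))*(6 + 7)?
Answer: -8247668/5879 ≈ -1402.9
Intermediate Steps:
u(L) = (-75 + L)*(-44 + L)
R = 78 (R = (2*(2 + 1))*13 = (2*3)*13 = 6*13 = 78)
-572*(u(-64) - 593)/(5801 + R) = -572*((3300 + (-64)² - 119*(-64)) - 593)/(5801 + 78) = -572*((3300 + 4096 + 7616) - 593)/5879 = -572*(15012 - 593)/5879 = -8247668/5879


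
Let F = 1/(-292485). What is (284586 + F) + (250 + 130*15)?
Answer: 83880603209/292485 ≈ 2.8679e+5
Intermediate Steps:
F = -1/292485 ≈ -3.4190e-6
(284586 + F) + (250 + 130*15) = (284586 - 1/292485) + (250 + 130*15) = 83237136209/292485 + (250 + 1950) = 83237136209/292485 + 2200 = 83880603209/292485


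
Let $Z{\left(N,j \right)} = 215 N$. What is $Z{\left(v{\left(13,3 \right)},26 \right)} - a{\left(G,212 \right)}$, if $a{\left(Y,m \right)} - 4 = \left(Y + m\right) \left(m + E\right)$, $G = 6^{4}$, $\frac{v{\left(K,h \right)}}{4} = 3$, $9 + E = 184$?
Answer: $-581020$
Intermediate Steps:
$E = 175$ ($E = -9 + 184 = 175$)
$v{\left(K,h \right)} = 12$ ($v{\left(K,h \right)} = 4 \cdot 3 = 12$)
$G = 1296$
$a{\left(Y,m \right)} = 4 + \left(175 + m\right) \left(Y + m\right)$ ($a{\left(Y,m \right)} = 4 + \left(Y + m\right) \left(m + 175\right) = 4 + \left(Y + m\right) \left(175 + m\right) = 4 + \left(175 + m\right) \left(Y + m\right)$)
$Z{\left(v{\left(13,3 \right)},26 \right)} - a{\left(G,212 \right)} = 215 \cdot 12 - \left(4 + 212^{2} + 175 \cdot 1296 + 175 \cdot 212 + 1296 \cdot 212\right) = 2580 - \left(4 + 44944 + 226800 + 37100 + 274752\right) = 2580 - 583600 = -581020$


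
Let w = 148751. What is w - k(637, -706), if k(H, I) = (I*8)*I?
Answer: -3838737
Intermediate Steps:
k(H, I) = 8*I² (k(H, I) = (8*I)*I = 8*I²)
w - k(637, -706) = 148751 - 8*(-706)² = 148751 - 8*498436 = 148751 - 1*3987488 = 148751 - 3987488 = -3838737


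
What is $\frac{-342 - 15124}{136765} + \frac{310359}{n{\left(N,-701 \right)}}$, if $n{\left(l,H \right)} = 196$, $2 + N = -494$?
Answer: $\frac{6063316757}{3829420} \approx 1583.4$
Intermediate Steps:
$N = -496$ ($N = -2 - 494 = -496$)
$\frac{-342 - 15124}{136765} + \frac{310359}{n{\left(N,-701 \right)}} = \frac{-342 - 15124}{136765} + \frac{310359}{196} = \left(-342 - 15124\right) \frac{1}{136765} + 310359 \cdot \frac{1}{196} = \left(-15466\right) \frac{1}{136765} + \frac{44337}{28} = - \frac{15466}{136765} + \frac{44337}{28} = \frac{6063316757}{3829420}$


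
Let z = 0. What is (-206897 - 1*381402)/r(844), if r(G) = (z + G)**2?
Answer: -588299/712336 ≈ -0.82587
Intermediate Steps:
r(G) = G**2 (r(G) = (0 + G)**2 = G**2)
(-206897 - 1*381402)/r(844) = (-206897 - 1*381402)/(844**2) = (-206897 - 381402)/712336 = -588299*1/712336 = -588299/712336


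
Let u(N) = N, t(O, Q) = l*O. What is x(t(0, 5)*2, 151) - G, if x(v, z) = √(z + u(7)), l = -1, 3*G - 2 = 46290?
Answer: -46292/3 + √158 ≈ -15418.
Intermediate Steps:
G = 46292/3 (G = ⅔ + (⅓)*46290 = ⅔ + 15430 = 46292/3 ≈ 15431.)
t(O, Q) = -O
x(v, z) = √(7 + z) (x(v, z) = √(z + 7) = √(7 + z))
x(t(0, 5)*2, 151) - G = √(7 + 151) - 1*46292/3 = √158 - 46292/3 = -46292/3 + √158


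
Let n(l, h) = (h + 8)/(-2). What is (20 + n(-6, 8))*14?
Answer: 168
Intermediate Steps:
n(l, h) = -4 - h/2 (n(l, h) = (8 + h)*(-1/2) = -4 - h/2)
(20 + n(-6, 8))*14 = (20 + (-4 - 1/2*8))*14 = (20 + (-4 - 4))*14 = (20 - 8)*14 = 12*14 = 168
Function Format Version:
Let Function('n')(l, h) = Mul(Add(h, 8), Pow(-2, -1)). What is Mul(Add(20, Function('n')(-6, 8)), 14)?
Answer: 168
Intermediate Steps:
Function('n')(l, h) = Add(-4, Mul(Rational(-1, 2), h)) (Function('n')(l, h) = Mul(Add(8, h), Rational(-1, 2)) = Add(-4, Mul(Rational(-1, 2), h)))
Mul(Add(20, Function('n')(-6, 8)), 14) = Mul(Add(20, Add(-4, Mul(Rational(-1, 2), 8))), 14) = Mul(Add(20, Add(-4, -4)), 14) = Mul(Add(20, -8), 14) = Mul(12, 14) = 168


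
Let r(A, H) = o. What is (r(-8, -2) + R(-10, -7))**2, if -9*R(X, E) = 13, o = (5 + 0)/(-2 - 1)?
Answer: 784/81 ≈ 9.6790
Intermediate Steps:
o = -5/3 (o = 5/(-3) = 5*(-1/3) = -5/3 ≈ -1.6667)
R(X, E) = -13/9 (R(X, E) = -1/9*13 = -13/9)
r(A, H) = -5/3
(r(-8, -2) + R(-10, -7))**2 = (-5/3 - 13/9)**2 = (-28/9)**2 = 784/81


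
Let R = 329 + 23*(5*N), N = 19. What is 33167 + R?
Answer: 35681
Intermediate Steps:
R = 2514 (R = 329 + 23*(5*19) = 329 + 23*95 = 329 + 2185 = 2514)
33167 + R = 33167 + 2514 = 35681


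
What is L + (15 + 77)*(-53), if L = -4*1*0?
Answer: -4876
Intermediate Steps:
L = 0 (L = -4*0 = 0)
L + (15 + 77)*(-53) = 0 + (15 + 77)*(-53) = 0 + 92*(-53) = 0 - 4876 = -4876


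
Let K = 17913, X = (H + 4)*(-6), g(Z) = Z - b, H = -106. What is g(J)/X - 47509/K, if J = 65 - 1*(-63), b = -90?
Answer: -599297/261018 ≈ -2.2960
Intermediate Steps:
J = 128 (J = 65 + 63 = 128)
g(Z) = 90 + Z (g(Z) = Z - 1*(-90) = Z + 90 = 90 + Z)
X = 612 (X = (-106 + 4)*(-6) = -102*(-6) = 612)
g(J)/X - 47509/K = (90 + 128)/612 - 47509/17913 = 218*(1/612) - 47509*1/17913 = 109/306 - 6787/2559 = -599297/261018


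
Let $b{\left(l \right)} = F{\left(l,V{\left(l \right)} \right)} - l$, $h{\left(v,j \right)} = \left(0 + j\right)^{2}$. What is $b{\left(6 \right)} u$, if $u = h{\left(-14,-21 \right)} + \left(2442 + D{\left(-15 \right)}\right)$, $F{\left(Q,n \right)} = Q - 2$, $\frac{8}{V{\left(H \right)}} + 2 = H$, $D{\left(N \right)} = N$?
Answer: $-5736$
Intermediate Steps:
$V{\left(H \right)} = \frac{8}{-2 + H}$
$F{\left(Q,n \right)} = -2 + Q$
$h{\left(v,j \right)} = j^{2}$
$b{\left(l \right)} = -2$ ($b{\left(l \right)} = \left(-2 + l\right) - l = -2$)
$u = 2868$ ($u = \left(-21\right)^{2} + \left(2442 - 15\right) = 441 + 2427 = 2868$)
$b{\left(6 \right)} u = \left(-2\right) 2868 = -5736$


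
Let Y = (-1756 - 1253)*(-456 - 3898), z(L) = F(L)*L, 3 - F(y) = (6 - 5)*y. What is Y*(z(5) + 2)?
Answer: -104809488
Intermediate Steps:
F(y) = 3 - y (F(y) = 3 - (6 - 5)*y = 3 - y)
z(L) = L*(3 - L) (z(L) = (3 - L)*L = L*(3 - L))
Y = 13101186 (Y = -3009*(-4354) = 13101186)
Y*(z(5) + 2) = 13101186*(5*(3 - 1*5) + 2) = 13101186*(5*(3 - 5) + 2) = 13101186*(5*(-2) + 2) = 13101186*(-10 + 2) = 13101186*(-8) = -104809488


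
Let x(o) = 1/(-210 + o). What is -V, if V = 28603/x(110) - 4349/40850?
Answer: 116843259349/40850 ≈ 2.8603e+6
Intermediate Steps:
V = -116843259349/40850 (V = 28603/(1/(-210 + 110)) - 4349/40850 = 28603/(1/(-100)) - 4349*1/40850 = 28603/(-1/100) - 4349/40850 = 28603*(-100) - 4349/40850 = -2860300 - 4349/40850 = -116843259349/40850 ≈ -2.8603e+6)
-V = -1*(-116843259349/40850) = 116843259349/40850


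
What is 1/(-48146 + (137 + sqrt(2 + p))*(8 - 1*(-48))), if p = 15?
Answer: -413/16715218 - 2*sqrt(17)/58503263 ≈ -2.4849e-5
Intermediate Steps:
1/(-48146 + (137 + sqrt(2 + p))*(8 - 1*(-48))) = 1/(-48146 + (137 + sqrt(2 + 15))*(8 - 1*(-48))) = 1/(-48146 + (137 + sqrt(17))*(8 + 48)) = 1/(-48146 + (137 + sqrt(17))*56) = 1/(-48146 + (7672 + 56*sqrt(17))) = 1/(-40474 + 56*sqrt(17))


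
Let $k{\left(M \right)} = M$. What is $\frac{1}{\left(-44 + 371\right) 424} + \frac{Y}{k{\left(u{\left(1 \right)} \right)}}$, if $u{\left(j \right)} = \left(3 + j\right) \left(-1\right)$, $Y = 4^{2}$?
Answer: $- \frac{554591}{138648} \approx -4.0$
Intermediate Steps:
$Y = 16$
$u{\left(j \right)} = -3 - j$
$\frac{1}{\left(-44 + 371\right) 424} + \frac{Y}{k{\left(u{\left(1 \right)} \right)}} = \frac{1}{\left(-44 + 371\right) 424} + \frac{16}{-3 - 1} = \frac{1}{327} \cdot \frac{1}{424} + \frac{16}{-3 - 1} = \frac{1}{327} \cdot \frac{1}{424} + \frac{16}{-4} = \frac{1}{138648} + 16 \left(- \frac{1}{4}\right) = \frac{1}{138648} - 4 = - \frac{554591}{138648}$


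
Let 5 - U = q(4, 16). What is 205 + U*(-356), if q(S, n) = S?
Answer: -151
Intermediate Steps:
U = 1 (U = 5 - 1*4 = 5 - 4 = 1)
205 + U*(-356) = 205 + 1*(-356) = 205 - 356 = -151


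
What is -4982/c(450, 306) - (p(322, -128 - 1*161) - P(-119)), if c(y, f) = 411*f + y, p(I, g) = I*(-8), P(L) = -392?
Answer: 137825381/63108 ≈ 2184.0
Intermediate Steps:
p(I, g) = -8*I
c(y, f) = y + 411*f
-4982/c(450, 306) - (p(322, -128 - 1*161) - P(-119)) = -4982/(450 + 411*306) - (-8*322 - 1*(-392)) = -4982/(450 + 125766) - (-2576 + 392) = -4982/126216 - 1*(-2184) = -4982*1/126216 + 2184 = -2491/63108 + 2184 = 137825381/63108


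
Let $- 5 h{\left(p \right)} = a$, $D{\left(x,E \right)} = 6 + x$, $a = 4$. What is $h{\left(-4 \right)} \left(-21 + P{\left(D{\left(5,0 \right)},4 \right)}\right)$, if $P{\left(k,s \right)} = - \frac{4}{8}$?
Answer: $\frac{86}{5} \approx 17.2$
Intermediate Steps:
$h{\left(p \right)} = - \frac{4}{5}$ ($h{\left(p \right)} = \left(- \frac{1}{5}\right) 4 = - \frac{4}{5}$)
$P{\left(k,s \right)} = - \frac{1}{2}$ ($P{\left(k,s \right)} = \left(-4\right) \frac{1}{8} = - \frac{1}{2}$)
$h{\left(-4 \right)} \left(-21 + P{\left(D{\left(5,0 \right)},4 \right)}\right) = - \frac{4 \left(-21 - \frac{1}{2}\right)}{5} = \left(- \frac{4}{5}\right) \left(- \frac{43}{2}\right) = \frac{86}{5}$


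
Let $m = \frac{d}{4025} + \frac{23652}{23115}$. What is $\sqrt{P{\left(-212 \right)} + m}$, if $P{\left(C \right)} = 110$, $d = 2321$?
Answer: $\frac{\sqrt{324642283539}}{53935} \approx 10.564$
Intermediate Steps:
$m = \frac{431447}{269675}$ ($m = \frac{2321}{4025} + \frac{23652}{23115} = 2321 \cdot \frac{1}{4025} + 23652 \cdot \frac{1}{23115} = \frac{2321}{4025} + \frac{7884}{7705} = \frac{431447}{269675} \approx 1.5999$)
$\sqrt{P{\left(-212 \right)} + m} = \sqrt{110 + \frac{431447}{269675}} = \sqrt{\frac{30095697}{269675}} = \frac{\sqrt{324642283539}}{53935}$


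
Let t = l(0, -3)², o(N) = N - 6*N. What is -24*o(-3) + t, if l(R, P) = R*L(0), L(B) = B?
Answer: -360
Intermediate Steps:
o(N) = -5*N
l(R, P) = 0 (l(R, P) = R*0 = 0)
t = 0 (t = 0² = 0)
-24*o(-3) + t = -(-120)*(-3) + 0 = -24*15 + 0 = -360 + 0 = -360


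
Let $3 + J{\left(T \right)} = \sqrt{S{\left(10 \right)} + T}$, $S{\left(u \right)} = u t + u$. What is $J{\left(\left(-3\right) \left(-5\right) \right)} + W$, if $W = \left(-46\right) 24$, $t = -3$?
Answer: $-1107 + i \sqrt{5} \approx -1107.0 + 2.2361 i$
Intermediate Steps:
$S{\left(u \right)} = - 2 u$ ($S{\left(u \right)} = u \left(-3\right) + u = - 3 u + u = - 2 u$)
$W = -1104$
$J{\left(T \right)} = -3 + \sqrt{-20 + T}$ ($J{\left(T \right)} = -3 + \sqrt{\left(-2\right) 10 + T} = -3 + \sqrt{-20 + T}$)
$J{\left(\left(-3\right) \left(-5\right) \right)} + W = \left(-3 + \sqrt{-20 - -15}\right) - 1104 = \left(-3 + \sqrt{-20 + 15}\right) - 1104 = \left(-3 + \sqrt{-5}\right) - 1104 = \left(-3 + i \sqrt{5}\right) - 1104 = -1107 + i \sqrt{5}$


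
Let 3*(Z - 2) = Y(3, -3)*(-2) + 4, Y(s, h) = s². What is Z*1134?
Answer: -3024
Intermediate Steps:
Z = -8/3 (Z = 2 + (3²*(-2) + 4)/3 = 2 + (9*(-2) + 4)/3 = 2 + (-18 + 4)/3 = 2 + (⅓)*(-14) = 2 - 14/3 = -8/3 ≈ -2.6667)
Z*1134 = -8/3*1134 = -3024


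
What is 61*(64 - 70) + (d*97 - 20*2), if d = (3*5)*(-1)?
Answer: -1861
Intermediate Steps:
d = -15 (d = 15*(-1) = -15)
61*(64 - 70) + (d*97 - 20*2) = 61*(64 - 70) + (-15*97 - 20*2) = 61*(-6) + (-1455 - 40) = -366 - 1495 = -1861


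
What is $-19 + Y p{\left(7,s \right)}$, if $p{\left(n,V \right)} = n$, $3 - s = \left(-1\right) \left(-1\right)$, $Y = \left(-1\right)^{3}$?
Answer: $-26$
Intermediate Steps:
$Y = -1$
$s = 2$ ($s = 3 - \left(-1\right) \left(-1\right) = 3 - 1 = 2$)
$-19 + Y p{\left(7,s \right)} = -19 - 7 = -26$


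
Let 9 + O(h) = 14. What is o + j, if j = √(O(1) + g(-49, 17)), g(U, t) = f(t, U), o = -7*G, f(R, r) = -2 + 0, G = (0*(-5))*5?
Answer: √3 ≈ 1.7320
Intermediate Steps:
O(h) = 5 (O(h) = -9 + 14 = 5)
G = 0 (G = 0*5 = 0)
f(R, r) = -2
o = 0 (o = -7*0 = 0)
g(U, t) = -2
j = √3 (j = √(5 - 2) = √3 ≈ 1.7320)
o + j = 0 + √3 = √3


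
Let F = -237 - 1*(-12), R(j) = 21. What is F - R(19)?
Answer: -246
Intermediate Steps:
F = -225 (F = -237 + 12 = -225)
F - R(19) = -225 - 1*21 = -225 - 21 = -246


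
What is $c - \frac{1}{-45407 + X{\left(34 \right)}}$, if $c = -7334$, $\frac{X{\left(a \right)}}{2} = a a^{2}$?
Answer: $- \frac{243496135}{33201} \approx -7334.0$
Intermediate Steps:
$X{\left(a \right)} = 2 a^{3}$ ($X{\left(a \right)} = 2 a a^{2} = 2 a^{3}$)
$c - \frac{1}{-45407 + X{\left(34 \right)}} = -7334 - \frac{1}{-45407 + 2 \cdot 34^{3}} = -7334 - \frac{1}{-45407 + 2 \cdot 39304} = -7334 - \frac{1}{-45407 + 78608} = -7334 - \frac{1}{33201} = - \frac{243496135}{33201}$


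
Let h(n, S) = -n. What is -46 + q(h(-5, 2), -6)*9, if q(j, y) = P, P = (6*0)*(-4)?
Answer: -46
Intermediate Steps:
P = 0 (P = 0*(-4) = 0)
q(j, y) = 0
-46 + q(h(-5, 2), -6)*9 = -46 + 0*9 = -46 + 0 = -46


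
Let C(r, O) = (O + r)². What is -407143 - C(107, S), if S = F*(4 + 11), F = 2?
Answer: -425912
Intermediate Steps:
S = 30 (S = 2*(4 + 11) = 2*15 = 30)
-407143 - C(107, S) = -407143 - (30 + 107)² = -407143 - 1*137² = -407143 - 1*18769 = -407143 - 18769 = -425912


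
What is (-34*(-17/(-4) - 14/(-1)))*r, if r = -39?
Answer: 48399/2 ≈ 24200.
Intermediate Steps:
(-34*(-17/(-4) - 14/(-1)))*r = -34*(-17/(-4) - 14/(-1))*(-39) = -34*(-17*(-¼) - 14*(-1))*(-39) = -34*(17/4 + 14)*(-39) = -34*73/4*(-39) = -1241/2*(-39) = 48399/2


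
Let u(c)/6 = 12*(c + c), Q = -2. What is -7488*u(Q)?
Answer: 2156544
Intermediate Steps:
u(c) = 144*c (u(c) = 6*(12*(c + c)) = 6*(12*(2*c)) = 6*(24*c) = 144*c)
-7488*u(Q) = -1078272*(-2) = -7488*(-288) = 2156544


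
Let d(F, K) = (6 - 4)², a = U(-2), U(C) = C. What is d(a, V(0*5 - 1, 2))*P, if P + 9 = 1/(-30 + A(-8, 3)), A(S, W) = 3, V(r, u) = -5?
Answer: -976/27 ≈ -36.148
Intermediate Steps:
a = -2
d(F, K) = 4 (d(F, K) = 2² = 4)
P = -244/27 (P = -9 + 1/(-30 + 3) = -9 + 1/(-27) = -9 - 1/27 = -244/27 ≈ -9.0370)
d(a, V(0*5 - 1, 2))*P = 4*(-244/27) = -976/27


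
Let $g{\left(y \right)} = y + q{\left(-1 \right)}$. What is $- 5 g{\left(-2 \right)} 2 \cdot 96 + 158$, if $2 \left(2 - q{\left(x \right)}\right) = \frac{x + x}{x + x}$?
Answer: $638$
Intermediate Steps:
$q{\left(x \right)} = \frac{3}{2}$ ($q{\left(x \right)} = 2 - \frac{\left(x + x\right) \frac{1}{x + x}}{2} = 2 - \frac{2 x \frac{1}{2 x}}{2} = 2 - \frac{1}{2} = \frac{3}{2}$)
$g{\left(y \right)} = \frac{3}{2} + y$ ($g{\left(y \right)} = y + \frac{3}{2} = \frac{3}{2} + y$)
$- 5 g{\left(-2 \right)} 2 \cdot 96 + 158 = - 5 \left(\frac{3}{2} - 2\right) 2 \cdot 96 + 158 = \left(-5\right) \left(- \frac{1}{2}\right) 2 \cdot 96 + 158 = \frac{5}{2} \cdot 2 \cdot 96 + 158 = 5 \cdot 96 + 158 = 480 + 158 = 638$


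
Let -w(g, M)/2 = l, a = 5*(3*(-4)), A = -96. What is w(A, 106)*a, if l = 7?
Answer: 840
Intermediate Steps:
a = -60 (a = 5*(-12) = -60)
w(g, M) = -14 (w(g, M) = -2*7 = -14)
w(A, 106)*a = -14*(-60) = 840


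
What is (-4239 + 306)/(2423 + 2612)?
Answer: -207/265 ≈ -0.78113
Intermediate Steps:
(-4239 + 306)/(2423 + 2612) = -3933/5035 = -3933*1/5035 = -207/265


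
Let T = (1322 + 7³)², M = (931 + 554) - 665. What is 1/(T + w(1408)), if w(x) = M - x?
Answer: 1/2771637 ≈ 3.6080e-7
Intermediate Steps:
M = 820 (M = 1485 - 665 = 820)
w(x) = 820 - x
T = 2772225 (T = (1322 + 343)² = 1665² = 2772225)
1/(T + w(1408)) = 1/(2772225 + (820 - 1*1408)) = 1/(2772225 + (820 - 1408)) = 1/(2772225 - 588) = 1/2771637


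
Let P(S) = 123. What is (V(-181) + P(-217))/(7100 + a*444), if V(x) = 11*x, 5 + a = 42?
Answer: -467/5882 ≈ -0.079395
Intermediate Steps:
a = 37 (a = -5 + 42 = 37)
(V(-181) + P(-217))/(7100 + a*444) = (11*(-181) + 123)/(7100 + 37*444) = (-1991 + 123)/(7100 + 16428) = -1868/23528 = -1868*1/23528 = -467/5882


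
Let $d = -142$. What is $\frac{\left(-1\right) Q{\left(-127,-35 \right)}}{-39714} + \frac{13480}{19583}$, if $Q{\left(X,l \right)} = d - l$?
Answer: $\frac{533249339}{777719262} \approx 0.68566$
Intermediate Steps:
$Q{\left(X,l \right)} = -142 - l$
$\frac{\left(-1\right) Q{\left(-127,-35 \right)}}{-39714} + \frac{13480}{19583} = \frac{\left(-1\right) \left(-142 - -35\right)}{-39714} + \frac{13480}{19583} = - (-142 + 35) \left(- \frac{1}{39714}\right) + 13480 \cdot \frac{1}{19583} = \left(-1\right) \left(-107\right) \left(- \frac{1}{39714}\right) + \frac{13480}{19583} = 107 \left(- \frac{1}{39714}\right) + \frac{13480}{19583} = - \frac{107}{39714} + \frac{13480}{19583} = \frac{533249339}{777719262}$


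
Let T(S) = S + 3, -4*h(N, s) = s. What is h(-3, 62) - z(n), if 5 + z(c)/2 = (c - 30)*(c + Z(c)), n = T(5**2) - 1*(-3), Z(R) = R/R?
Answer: -139/2 ≈ -69.500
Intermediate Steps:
h(N, s) = -s/4
Z(R) = 1
T(S) = 3 + S
n = 31 (n = (3 + 5**2) - 1*(-3) = (3 + 25) + 3 = 28 + 3 = 31)
z(c) = -10 + 2*(1 + c)*(-30 + c) (z(c) = -10 + 2*((c - 30)*(c + 1)) = -10 + 2*((-30 + c)*(1 + c)) = -10 + 2*((1 + c)*(-30 + c)) = -10 + 2*(1 + c)*(-30 + c))
h(-3, 62) - z(n) = -1/4*62 - (-70 - 58*31 + 2*31**2) = -31/2 - (-70 - 1798 + 2*961) = -31/2 - (-70 - 1798 + 1922) = -31/2 - 1*54 = -31/2 - 54 = -139/2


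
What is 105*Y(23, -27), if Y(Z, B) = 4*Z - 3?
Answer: 9345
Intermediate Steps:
Y(Z, B) = -3 + 4*Z
105*Y(23, -27) = 105*(-3 + 4*23) = 105*(-3 + 92) = 105*89 = 9345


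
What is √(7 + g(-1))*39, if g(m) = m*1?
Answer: 39*√6 ≈ 95.530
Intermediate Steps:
g(m) = m
√(7 + g(-1))*39 = √(7 - 1)*39 = √6*39 = 39*√6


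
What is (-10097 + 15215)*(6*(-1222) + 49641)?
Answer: 216537462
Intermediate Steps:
(-10097 + 15215)*(6*(-1222) + 49641) = 5118*(-7332 + 49641) = 5118*42309 = 216537462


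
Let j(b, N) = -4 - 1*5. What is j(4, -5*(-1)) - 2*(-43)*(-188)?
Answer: -16177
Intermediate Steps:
j(b, N) = -9 (j(b, N) = -4 - 5 = -9)
j(4, -5*(-1)) - 2*(-43)*(-188) = -9 - 2*(-43)*(-188) = -9 + 86*(-188) = -9 - 16168 = -16177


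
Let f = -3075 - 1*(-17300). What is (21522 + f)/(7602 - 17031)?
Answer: -35747/9429 ≈ -3.7912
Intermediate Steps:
f = 14225 (f = -3075 + 17300 = 14225)
(21522 + f)/(7602 - 17031) = (21522 + 14225)/(7602 - 17031) = 35747/(-9429) = 35747*(-1/9429) = -35747/9429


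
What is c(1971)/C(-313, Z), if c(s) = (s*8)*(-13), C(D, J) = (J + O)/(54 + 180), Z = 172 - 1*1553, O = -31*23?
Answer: 7994376/349 ≈ 22907.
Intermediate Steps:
O = -713
Z = -1381 (Z = 172 - 1553 = -1381)
C(D, J) = -713/234 + J/234 (C(D, J) = (J - 713)/(54 + 180) = (-713 + J)/234 = (-713 + J)*(1/234) = -713/234 + J/234)
c(s) = -104*s (c(s) = (8*s)*(-13) = -104*s)
c(1971)/C(-313, Z) = (-104*1971)/(-713/234 + (1/234)*(-1381)) = -204984/(-713/234 - 1381/234) = -204984/(-349/39) = -204984*(-39/349) = 7994376/349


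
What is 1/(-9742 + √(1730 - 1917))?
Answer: -9742/94906751 - I*√187/94906751 ≈ -0.00010265 - 1.4409e-7*I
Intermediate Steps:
1/(-9742 + √(1730 - 1917)) = 1/(-9742 + √(-187)) = 1/(-9742 + I*√187)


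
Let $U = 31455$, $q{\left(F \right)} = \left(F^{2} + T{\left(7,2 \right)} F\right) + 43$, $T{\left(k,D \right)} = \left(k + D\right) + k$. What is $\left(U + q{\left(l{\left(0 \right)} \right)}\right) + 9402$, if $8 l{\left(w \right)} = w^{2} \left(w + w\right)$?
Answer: $40900$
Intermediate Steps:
$T{\left(k,D \right)} = D + 2 k$ ($T{\left(k,D \right)} = \left(D + k\right) + k = D + 2 k$)
$l{\left(w \right)} = \frac{w^{3}}{4}$ ($l{\left(w \right)} = \frac{w^{2} \left(w + w\right)}{8} = \frac{w^{2} \cdot 2 w}{8} = \frac{2 w^{3}}{8} = \frac{w^{3}}{4}$)
$q{\left(F \right)} = 43 + F^{2} + 16 F$ ($q{\left(F \right)} = \left(F^{2} + \left(2 + 2 \cdot 7\right) F\right) + 43 = \left(F^{2} + \left(2 + 14\right) F\right) + 43 = \left(F^{2} + 16 F\right) + 43 = 43 + F^{2} + 16 F$)
$\left(U + q{\left(l{\left(0 \right)} \right)}\right) + 9402 = \left(31455 + \left(43 + \left(\frac{0^{3}}{4}\right)^{2} + 16 \frac{0^{3}}{4}\right)\right) + 9402 = \left(31455 + \left(43 + \left(\frac{1}{4} \cdot 0\right)^{2} + 16 \cdot \frac{1}{4} \cdot 0\right)\right) + 9402 = \left(31455 + \left(43 + 0^{2} + 16 \cdot 0\right)\right) + 9402 = \left(31455 + \left(43 + 0 + 0\right)\right) + 9402 = \left(31455 + 43\right) + 9402 = 31498 + 9402 = 40900$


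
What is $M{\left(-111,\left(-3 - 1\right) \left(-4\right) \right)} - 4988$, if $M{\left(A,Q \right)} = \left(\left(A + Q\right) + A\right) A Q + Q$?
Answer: $360884$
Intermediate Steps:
$M{\left(A,Q \right)} = Q + A Q \left(Q + 2 A\right)$ ($M{\left(A,Q \right)} = \left(Q + 2 A\right) A Q + Q = A \left(Q + 2 A\right) Q + Q = A Q \left(Q + 2 A\right) + Q = Q + A Q \left(Q + 2 A\right)$)
$M{\left(-111,\left(-3 - 1\right) \left(-4\right) \right)} - 4988 = \left(-3 - 1\right) \left(-4\right) \left(1 + 2 \left(-111\right)^{2} - 111 \left(-3 - 1\right) \left(-4\right)\right) - 4988 = \left(-4\right) \left(-4\right) \left(1 + 2 \cdot 12321 - 111 \left(\left(-4\right) \left(-4\right)\right)\right) - 4988 = 16 \left(1 + 24642 - 1776\right) - 4988 = 16 \cdot 22867 - 4988 = 365872 - 4988 = 360884$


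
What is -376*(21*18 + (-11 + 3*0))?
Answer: -137992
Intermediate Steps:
-376*(21*18 + (-11 + 3*0)) = -376*(378 + (-11 + 0)) = -376*(378 - 11) = -376*367 = -137992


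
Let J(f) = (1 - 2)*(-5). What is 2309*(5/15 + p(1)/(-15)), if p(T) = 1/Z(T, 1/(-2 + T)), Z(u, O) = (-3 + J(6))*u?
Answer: 6927/10 ≈ 692.70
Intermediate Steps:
J(f) = 5 (J(f) = -1*(-5) = 5)
Z(u, O) = 2*u (Z(u, O) = (-3 + 5)*u = 2*u)
p(T) = 1/(2*T)
2309*(5/15 + p(1)/(-15)) = 2309*(5/15 + ((½)/1)/(-15)) = 2309*(5*(1/15) + ((½)*1)*(-1/15)) = 2309*(⅓ + (½)*(-1/15)) = 2309*(⅓ - 1/30) = 2309*(3/10) = 6927/10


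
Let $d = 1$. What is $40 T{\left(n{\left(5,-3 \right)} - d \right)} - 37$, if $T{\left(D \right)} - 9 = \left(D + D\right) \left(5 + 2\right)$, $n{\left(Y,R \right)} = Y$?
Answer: $2563$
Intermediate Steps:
$T{\left(D \right)} = 9 + 14 D$ ($T{\left(D \right)} = 9 + \left(D + D\right) \left(5 + 2\right) = 9 + 2 D 7 = 9 + 14 D$)
$40 T{\left(n{\left(5,-3 \right)} - d \right)} - 37 = 40 \left(9 + 14 \left(5 - 1\right)\right) - 37 = 40 \left(9 + 14 \cdot 4\right) - 37 = 40 \left(9 + 56\right) - 37 = 40 \cdot 65 - 37 = 2600 - 37 = 2563$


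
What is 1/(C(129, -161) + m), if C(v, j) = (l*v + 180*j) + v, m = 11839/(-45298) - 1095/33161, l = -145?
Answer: -1502126978/71435592760157 ≈ -2.1028e-5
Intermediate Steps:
m = -442194389/1502126978 (m = 11839*(-1/45298) - 1095*1/33161 = -11839/45298 - 1095/33161 = -442194389/1502126978 ≈ -0.29438)
C(v, j) = -144*v + 180*j (C(v, j) = (-145*v + 180*j) + v = -144*v + 180*j)
1/(C(129, -161) + m) = 1/((-144*129 + 180*(-161)) - 442194389/1502126978) = 1/((-18576 - 28980) - 442194389/1502126978) = 1/(-47556 - 442194389/1502126978) = 1/(-71435592760157/1502126978) = -1502126978/71435592760157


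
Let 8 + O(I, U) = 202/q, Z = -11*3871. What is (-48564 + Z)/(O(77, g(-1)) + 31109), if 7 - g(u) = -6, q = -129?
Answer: -11757705/4011827 ≈ -2.9308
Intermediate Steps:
Z = -42581
g(u) = 13 (g(u) = 7 - 1*(-6) = 7 + 6 = 13)
O(I, U) = -1234/129 (O(I, U) = -8 + 202/(-129) = -8 + 202*(-1/129) = -8 - 202/129 = -1234/129)
(-48564 + Z)/(O(77, g(-1)) + 31109) = (-48564 - 42581)/(-1234/129 + 31109) = -91145/4011827/129 = -91145*129/4011827 = -11757705/4011827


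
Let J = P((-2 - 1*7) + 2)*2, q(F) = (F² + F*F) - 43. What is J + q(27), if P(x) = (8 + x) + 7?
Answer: 1431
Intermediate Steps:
P(x) = 15 + x
q(F) = -43 + 2*F² (q(F) = (F² + F²) - 43 = 2*F² - 43 = -43 + 2*F²)
J = 16 (J = (15 + ((-2 - 1*7) + 2))*2 = (15 + ((-2 - 7) + 2))*2 = (15 + (-9 + 2))*2 = (15 - 7)*2 = 8*2 = 16)
J + q(27) = 16 + (-43 + 2*27²) = 16 + (-43 + 2*729) = 16 + (-43 + 1458) = 16 + 1415 = 1431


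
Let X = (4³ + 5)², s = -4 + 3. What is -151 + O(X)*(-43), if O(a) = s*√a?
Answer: 2816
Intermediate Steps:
s = -1
X = 4761 (X = (64 + 5)² = 69² = 4761)
O(a) = -√a
-151 + O(X)*(-43) = -151 - √4761*(-43) = -151 - 1*69*(-43) = -151 - 69*(-43) = -151 + 2967 = 2816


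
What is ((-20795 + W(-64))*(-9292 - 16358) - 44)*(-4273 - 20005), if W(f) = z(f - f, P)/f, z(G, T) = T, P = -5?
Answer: -207194162998913/16 ≈ -1.2950e+13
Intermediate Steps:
W(f) = -5/f
((-20795 + W(-64))*(-9292 - 16358) - 44)*(-4273 - 20005) = ((-20795 - 5/(-64))*(-9292 - 16358) - 44)*(-4273 - 20005) = ((-20795 - 5*(-1/64))*(-25650) - 44)*(-24278) = ((-20795 + 5/64)*(-25650) - 44)*(-24278) = (-1330875/64*(-25650) - 44)*(-24278) = (17068471875/32 - 44)*(-24278) = (17068470467/32)*(-24278) = -207194162998913/16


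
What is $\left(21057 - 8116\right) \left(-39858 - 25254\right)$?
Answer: $-842614392$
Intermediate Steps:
$\left(21057 - 8116\right) \left(-39858 - 25254\right) = 12941 \left(-65112\right) = -842614392$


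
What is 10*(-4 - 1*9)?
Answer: -130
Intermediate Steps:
10*(-4 - 1*9) = 10*(-4 - 9) = 10*(-13) = -130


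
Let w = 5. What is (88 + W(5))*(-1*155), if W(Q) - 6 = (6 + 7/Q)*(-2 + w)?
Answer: -18011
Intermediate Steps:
W(Q) = 24 + 21/Q (W(Q) = 6 + (6 + 7/Q)*(-2 + 5) = 6 + (6 + 7/Q)*3 = 6 + (18 + 21/Q) = 24 + 21/Q)
(88 + W(5))*(-1*155) = (88 + (24 + 21/5))*(-1*155) = (88 + (24 + 21*(⅕)))*(-155) = (88 + (24 + 21/5))*(-155) = (88 + 141/5)*(-155) = (581/5)*(-155) = -18011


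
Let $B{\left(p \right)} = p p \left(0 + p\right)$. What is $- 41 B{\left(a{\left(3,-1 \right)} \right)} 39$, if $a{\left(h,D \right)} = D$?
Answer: $1599$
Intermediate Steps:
$B{\left(p \right)} = p^{3}$ ($B{\left(p \right)} = p^{2} p = p^{3}$)
$- 41 B{\left(a{\left(3,-1 \right)} \right)} 39 = - 41 \left(-1\right)^{3} \cdot 39 = \left(-41\right) \left(-1\right) 39 = 41 \cdot 39 = 1599$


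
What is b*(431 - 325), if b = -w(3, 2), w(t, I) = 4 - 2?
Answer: -212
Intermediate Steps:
w(t, I) = 2
b = -2 (b = -1*2 = -2)
b*(431 - 325) = -2*(431 - 325) = -2*106 = -212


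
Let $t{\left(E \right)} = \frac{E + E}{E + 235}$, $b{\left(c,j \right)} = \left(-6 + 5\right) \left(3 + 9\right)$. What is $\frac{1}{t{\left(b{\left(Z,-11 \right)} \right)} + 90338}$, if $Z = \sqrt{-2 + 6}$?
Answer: $\frac{223}{20145350} \approx 1.107 \cdot 10^{-5}$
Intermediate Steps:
$Z = 2$ ($Z = \sqrt{4} = 2$)
$b{\left(c,j \right)} = -12$ ($b{\left(c,j \right)} = \left(-1\right) 12 = -12$)
$t{\left(E \right)} = \frac{2 E}{235 + E}$
$\frac{1}{t{\left(b{\left(Z,-11 \right)} \right)} + 90338} = \frac{1}{2 \left(-12\right) \frac{1}{235 - 12} + 90338} = \frac{1}{2 \left(-12\right) \frac{1}{223} + 90338} = \frac{1}{- \frac{24}{223} + 90338} = \frac{1}{\frac{20145350}{223}} = \frac{223}{20145350}$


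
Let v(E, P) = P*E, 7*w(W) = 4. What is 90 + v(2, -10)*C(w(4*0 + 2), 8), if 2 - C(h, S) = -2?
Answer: 10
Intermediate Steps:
w(W) = 4/7 (w(W) = (1/7)*4 = 4/7)
C(h, S) = 4 (C(h, S) = 2 - 1*(-2) = 2 + 2 = 4)
v(E, P) = E*P
90 + v(2, -10)*C(w(4*0 + 2), 8) = 90 + (2*(-10))*4 = 90 - 20*4 = 90 - 80 = 10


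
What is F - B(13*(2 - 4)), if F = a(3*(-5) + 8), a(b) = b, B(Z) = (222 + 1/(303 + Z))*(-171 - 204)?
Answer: 23058686/277 ≈ 83244.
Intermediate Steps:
B(Z) = -83250 - 375/(303 + Z) (B(Z) = (222 + 1/(303 + Z))*(-375) = -83250 - 375/(303 + Z))
F = -7 (F = 3*(-5) + 8 = -15 + 8 = -7)
F - B(13*(2 - 4)) = -7 - 375*(-67267 - 2886*(2 - 4))/(303 + 13*(2 - 4)) = -7 - 375*(-67267 - 2886*(-2))/(303 + 13*(-2)) = -7 - 375*(-67267 - 222*(-26))/(303 - 26) = -7 - 375*(-67267 + 5772)/277 = -7 - 375*(-61495)/277 = -7 - 1*(-23060625/277) = -7 + 23060625/277 = 23058686/277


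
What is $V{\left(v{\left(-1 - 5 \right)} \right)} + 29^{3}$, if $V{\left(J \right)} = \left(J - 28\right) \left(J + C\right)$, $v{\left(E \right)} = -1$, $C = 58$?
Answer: $22736$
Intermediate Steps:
$V{\left(J \right)} = \left(-28 + J\right) \left(58 + J\right)$ ($V{\left(J \right)} = \left(J - 28\right) \left(J + 58\right) = \left(-28 + J\right) \left(58 + J\right)$)
$V{\left(v{\left(-1 - 5 \right)} \right)} + 29^{3} = \left(-1624 + \left(-1\right)^{2} + 30 \left(-1\right)\right) + 29^{3} = \left(-1624 + 1 - 30\right) + 24389 = -1653 + 24389 = 22736$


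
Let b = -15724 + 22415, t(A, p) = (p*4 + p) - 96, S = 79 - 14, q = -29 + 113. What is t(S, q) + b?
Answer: 7015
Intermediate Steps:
q = 84
S = 65
t(A, p) = -96 + 5*p (t(A, p) = (4*p + p) - 96 = 5*p - 96 = -96 + 5*p)
b = 6691
t(S, q) + b = (-96 + 5*84) + 6691 = (-96 + 420) + 6691 = 324 + 6691 = 7015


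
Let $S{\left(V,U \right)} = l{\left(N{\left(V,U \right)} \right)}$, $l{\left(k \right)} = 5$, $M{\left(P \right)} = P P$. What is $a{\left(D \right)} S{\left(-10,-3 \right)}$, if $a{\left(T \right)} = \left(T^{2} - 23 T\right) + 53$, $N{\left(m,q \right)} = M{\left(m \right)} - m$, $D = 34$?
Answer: $2135$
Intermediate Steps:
$M{\left(P \right)} = P^{2}$
$N{\left(m,q \right)} = m^{2} - m$
$S{\left(V,U \right)} = 5$
$a{\left(T \right)} = 53 + T^{2} - 23 T$
$a{\left(D \right)} S{\left(-10,-3 \right)} = \left(53 + 34^{2} - 782\right) 5 = \left(53 + 1156 - 782\right) 5 = 427 \cdot 5 = 2135$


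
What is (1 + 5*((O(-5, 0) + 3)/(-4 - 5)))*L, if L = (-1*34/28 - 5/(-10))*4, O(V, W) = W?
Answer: 40/21 ≈ 1.9048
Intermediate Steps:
L = -20/7 (L = (-34*1/28 - 5*(-1/10))*4 = (-17/14 + 1/2)*4 = -5/7*4 = -20/7 ≈ -2.8571)
(1 + 5*((O(-5, 0) + 3)/(-4 - 5)))*L = (1 + 5*((0 + 3)/(-4 - 5)))*(-20/7) = (1 + 5*(3/(-9)))*(-20/7) = (1 + 5*(3*(-1/9)))*(-20/7) = (1 + 5*(-1/3))*(-20/7) = (1 - 5/3)*(-20/7) = -2/3*(-20/7) = 40/21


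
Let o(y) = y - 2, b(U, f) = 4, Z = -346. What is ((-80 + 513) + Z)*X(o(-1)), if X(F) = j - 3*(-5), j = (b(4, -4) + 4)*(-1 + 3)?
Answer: 2697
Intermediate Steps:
j = 16 (j = (4 + 4)*(-1 + 3) = 8*2 = 16)
o(y) = -2 + y
X(F) = 31 (X(F) = 16 - 3*(-5) = 16 + 15 = 31)
((-80 + 513) + Z)*X(o(-1)) = ((-80 + 513) - 346)*31 = (433 - 346)*31 = 87*31 = 2697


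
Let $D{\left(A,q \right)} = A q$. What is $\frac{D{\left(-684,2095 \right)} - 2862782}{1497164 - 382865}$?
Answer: $- \frac{4295762}{1114299} \approx -3.8551$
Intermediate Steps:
$\frac{D{\left(-684,2095 \right)} - 2862782}{1497164 - 382865} = \frac{\left(-684\right) 2095 - 2862782}{1497164 - 382865} = \frac{-1432980 - 2862782}{1114299} = \left(-4295762\right) \frac{1}{1114299} = - \frac{4295762}{1114299}$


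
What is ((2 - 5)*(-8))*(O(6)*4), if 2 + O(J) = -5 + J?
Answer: -96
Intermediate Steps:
O(J) = -7 + J (O(J) = -2 + (-5 + J) = -7 + J)
((2 - 5)*(-8))*(O(6)*4) = ((2 - 5)*(-8))*((-7 + 6)*4) = (-3*(-8))*(-1*4) = 24*(-4) = -96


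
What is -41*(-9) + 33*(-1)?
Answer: 336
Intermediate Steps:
-41*(-9) + 33*(-1) = 369 - 33 = 336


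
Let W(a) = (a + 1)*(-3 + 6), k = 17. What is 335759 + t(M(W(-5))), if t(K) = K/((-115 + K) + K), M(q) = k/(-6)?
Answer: 243089533/724 ≈ 3.3576e+5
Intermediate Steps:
W(a) = 3 + 3*a (W(a) = (1 + a)*3 = 3 + 3*a)
M(q) = -17/6 (M(q) = 17/(-6) = 17*(-⅙) = -17/6)
t(K) = K/(-115 + 2*K)
335759 + t(M(W(-5))) = 335759 - 17/(6*(-115 + 2*(-17/6))) = 335759 - 17/(6*(-115 - 17/3)) = 335759 - 17/(6*(-362/3)) = 335759 - 17/6*(-3/362) = 335759 + 17/724 = 243089533/724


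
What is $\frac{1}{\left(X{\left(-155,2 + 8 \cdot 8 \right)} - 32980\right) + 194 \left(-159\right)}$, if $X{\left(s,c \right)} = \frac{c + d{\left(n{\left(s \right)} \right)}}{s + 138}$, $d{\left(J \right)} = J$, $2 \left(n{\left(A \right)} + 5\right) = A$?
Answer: $- \frac{34}{2170051} \approx -1.5668 \cdot 10^{-5}$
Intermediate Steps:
$n{\left(A \right)} = -5 + \frac{A}{2}$
$X{\left(s,c \right)} = \frac{-5 + c + \frac{s}{2}}{138 + s}$ ($X{\left(s,c \right)} = \frac{c + \left(-5 + \frac{s}{2}\right)}{s + 138} = \frac{-5 + c + \frac{s}{2}}{138 + s}$)
$\frac{1}{\left(X{\left(-155,2 + 8 \cdot 8 \right)} - 32980\right) + 194 \left(-159\right)} = \frac{1}{\left(\frac{-5 + \left(2 + 8 \cdot 8\right) + \frac{1}{2} \left(-155\right)}{138 - 155} - 32980\right) + 194 \left(-159\right)} = \frac{1}{\left(\frac{-5 + \left(2 + 64\right) - \frac{155}{2}}{-17} - 32980\right) - 30846} = \frac{1}{\left(- \frac{-5 + 66 - \frac{155}{2}}{17} - 32980\right) - 30846} = \frac{1}{\left(\left(- \frac{1}{17}\right) \left(- \frac{33}{2}\right) - 32980\right) - 30846} = \frac{1}{\left(\frac{33}{34} - 32980\right) - 30846} = \frac{1}{- \frac{1121287}{34} - 30846} = \frac{1}{- \frac{2170051}{34}} = - \frac{34}{2170051}$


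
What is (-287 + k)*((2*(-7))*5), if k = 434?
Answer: -10290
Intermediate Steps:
(-287 + k)*((2*(-7))*5) = (-287 + 434)*((2*(-7))*5) = 147*(-14*5) = 147*(-70) = -10290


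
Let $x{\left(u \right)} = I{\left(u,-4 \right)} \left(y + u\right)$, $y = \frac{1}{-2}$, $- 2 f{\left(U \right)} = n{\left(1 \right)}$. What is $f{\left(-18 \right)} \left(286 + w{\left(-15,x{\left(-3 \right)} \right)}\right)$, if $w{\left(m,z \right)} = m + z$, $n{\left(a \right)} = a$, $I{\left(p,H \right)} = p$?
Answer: $- \frac{563}{4} \approx -140.75$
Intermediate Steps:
$f{\left(U \right)} = - \frac{1}{2}$ ($f{\left(U \right)} = \left(- \frac{1}{2}\right) 1 = - \frac{1}{2}$)
$y = - \frac{1}{2} \approx -0.5$
$x{\left(u \right)} = u \left(- \frac{1}{2} + u\right)$
$f{\left(-18 \right)} \left(286 + w{\left(-15,x{\left(-3 \right)} \right)}\right) = - \frac{286 - \left(15 + 3 \left(- \frac{1}{2} - 3\right)\right)}{2} = - \frac{286 - \frac{9}{2}}{2} = \left(- \frac{1}{2}\right) \frac{563}{2} = - \frac{563}{4}$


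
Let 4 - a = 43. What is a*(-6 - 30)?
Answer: 1404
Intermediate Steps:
a = -39 (a = 4 - 1*43 = 4 - 43 = -39)
a*(-6 - 30) = -39*(-6 - 30) = -39*(-36) = 1404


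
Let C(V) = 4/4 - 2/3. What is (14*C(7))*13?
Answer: 182/3 ≈ 60.667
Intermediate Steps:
C(V) = 1/3 (C(V) = 4*(1/4) - 2*1/3 = 1 - 2/3 = 1/3)
(14*C(7))*13 = (14*(1/3))*13 = (14/3)*13 = 182/3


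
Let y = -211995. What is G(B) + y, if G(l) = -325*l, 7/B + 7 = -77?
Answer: -2543615/12 ≈ -2.1197e+5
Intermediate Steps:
B = -1/12 (B = 7/(-7 - 77) = 7/(-84) = 7*(-1/84) = -1/12 ≈ -0.083333)
G(B) + y = -325*(-1/12) - 211995 = 325/12 - 211995 = -2543615/12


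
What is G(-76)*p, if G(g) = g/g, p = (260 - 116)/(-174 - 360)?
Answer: -24/89 ≈ -0.26966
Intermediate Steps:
p = -24/89 (p = 144/(-534) = 144*(-1/534) = -24/89 ≈ -0.26966)
G(g) = 1
G(-76)*p = 1*(-24/89) = -24/89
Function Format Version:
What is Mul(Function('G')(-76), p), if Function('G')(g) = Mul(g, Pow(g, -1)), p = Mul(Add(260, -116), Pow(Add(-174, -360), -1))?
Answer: Rational(-24, 89) ≈ -0.26966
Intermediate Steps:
p = Rational(-24, 89) (p = Mul(144, Pow(-534, -1)) = Mul(144, Rational(-1, 534)) = Rational(-24, 89) ≈ -0.26966)
Function('G')(g) = 1
Mul(Function('G')(-76), p) = Mul(1, Rational(-24, 89)) = Rational(-24, 89)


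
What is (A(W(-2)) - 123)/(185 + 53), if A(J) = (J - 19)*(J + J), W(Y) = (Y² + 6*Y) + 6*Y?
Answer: 1437/238 ≈ 6.0378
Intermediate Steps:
W(Y) = Y² + 12*Y
A(J) = 2*J*(-19 + J) (A(J) = (-19 + J)*(2*J) = 2*J*(-19 + J))
(A(W(-2)) - 123)/(185 + 53) = (2*(-2*(12 - 2))*(-19 - 2*(12 - 2)) - 123)/(185 + 53) = (2*(-2*10)*(-19 - 2*10) - 123)/238 = (2*(-20)*(-19 - 20) - 123)*(1/238) = (2*(-20)*(-39) - 123)*(1/238) = (1560 - 123)*(1/238) = 1437*(1/238) = 1437/238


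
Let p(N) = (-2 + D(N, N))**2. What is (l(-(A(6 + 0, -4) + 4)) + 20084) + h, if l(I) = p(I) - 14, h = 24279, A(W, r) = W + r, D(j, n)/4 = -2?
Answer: 44449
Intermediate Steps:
D(j, n) = -8 (D(j, n) = 4*(-2) = -8)
p(N) = 100 (p(N) = (-2 - 8)**2 = (-10)**2 = 100)
l(I) = 86 (l(I) = 100 - 14 = 86)
(l(-(A(6 + 0, -4) + 4)) + 20084) + h = (86 + 20084) + 24279 = 20170 + 24279 = 44449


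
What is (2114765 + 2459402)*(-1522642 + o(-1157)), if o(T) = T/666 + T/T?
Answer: -4638571559532521/666 ≈ -6.9648e+12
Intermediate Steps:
o(T) = 1 + T/666 (o(T) = T*(1/666) + 1 = T/666 + 1 = 1 + T/666)
(2114765 + 2459402)*(-1522642 + o(-1157)) = (2114765 + 2459402)*(-1522642 + (1 + (1/666)*(-1157))) = 4574167*(-1522642 + (1 - 1157/666)) = 4574167*(-1522642 - 491/666) = 4574167*(-1014080063/666) = -4638571559532521/666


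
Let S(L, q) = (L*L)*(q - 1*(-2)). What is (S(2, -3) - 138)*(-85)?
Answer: 12070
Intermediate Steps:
S(L, q) = L²*(2 + q) (S(L, q) = L²*(q + 2) = L²*(2 + q))
(S(2, -3) - 138)*(-85) = (2²*(2 - 3) - 138)*(-85) = (4*(-1) - 138)*(-85) = (-4 - 138)*(-85) = -142*(-85) = 12070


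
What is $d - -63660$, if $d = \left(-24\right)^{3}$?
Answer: $49836$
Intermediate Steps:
$d = -13824$
$d - -63660 = -13824 - -63660 = -13824 + 63660 = 49836$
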